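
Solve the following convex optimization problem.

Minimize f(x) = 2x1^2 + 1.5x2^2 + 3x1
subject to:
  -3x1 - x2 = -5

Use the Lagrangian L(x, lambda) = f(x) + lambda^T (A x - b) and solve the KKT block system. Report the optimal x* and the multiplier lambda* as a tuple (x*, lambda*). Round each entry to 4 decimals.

Form the Lagrangian:
  L(x, lambda) = (1/2) x^T Q x + c^T x + lambda^T (A x - b)
Stationarity (grad_x L = 0): Q x + c + A^T lambda = 0.
Primal feasibility: A x = b.

This gives the KKT block system:
  [ Q   A^T ] [ x     ]   [-c ]
  [ A    0  ] [ lambda ] = [ b ]

Solving the linear system:
  x*      = (1.3548, 0.9355)
  lambda* = (2.8065)
  f(x*)   = 9.0484

x* = (1.3548, 0.9355), lambda* = (2.8065)


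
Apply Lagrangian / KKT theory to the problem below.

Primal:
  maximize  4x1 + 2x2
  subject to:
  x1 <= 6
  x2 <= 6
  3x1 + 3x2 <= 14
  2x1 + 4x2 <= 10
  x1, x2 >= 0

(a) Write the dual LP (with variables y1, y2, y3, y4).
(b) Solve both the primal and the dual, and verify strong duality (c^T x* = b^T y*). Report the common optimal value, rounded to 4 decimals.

The standard primal-dual pair for 'max c^T x s.t. A x <= b, x >= 0' is:
  Dual:  min b^T y  s.t.  A^T y >= c,  y >= 0.

So the dual LP is:
  minimize  6y1 + 6y2 + 14y3 + 10y4
  subject to:
    y1 + 3y3 + 2y4 >= 4
    y2 + 3y3 + 4y4 >= 2
    y1, y2, y3, y4 >= 0

Solving the primal: x* = (4.6667, 0).
  primal value c^T x* = 18.6667.
Solving the dual: y* = (0, 0, 1.3333, 0).
  dual value b^T y* = 18.6667.
Strong duality: c^T x* = b^T y*. Confirmed.

18.6667


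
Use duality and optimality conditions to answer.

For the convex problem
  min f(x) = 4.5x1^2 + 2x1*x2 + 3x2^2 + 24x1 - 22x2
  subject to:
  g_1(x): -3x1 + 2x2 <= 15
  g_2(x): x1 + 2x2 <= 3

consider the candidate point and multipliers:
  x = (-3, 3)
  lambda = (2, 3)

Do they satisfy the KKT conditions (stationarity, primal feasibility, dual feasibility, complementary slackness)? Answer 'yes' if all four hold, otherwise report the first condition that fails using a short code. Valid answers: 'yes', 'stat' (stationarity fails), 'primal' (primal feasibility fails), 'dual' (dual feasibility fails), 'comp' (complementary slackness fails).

Gradient of f: grad f(x) = Q x + c = (3, -10)
Constraint values g_i(x) = a_i^T x - b_i:
  g_1((-3, 3)) = 0
  g_2((-3, 3)) = 0
Stationarity residual: grad f(x) + sum_i lambda_i a_i = (0, 0)
  -> stationarity OK
Primal feasibility (all g_i <= 0): OK
Dual feasibility (all lambda_i >= 0): OK
Complementary slackness (lambda_i * g_i(x) = 0 for all i): OK

Verdict: yes, KKT holds.

yes


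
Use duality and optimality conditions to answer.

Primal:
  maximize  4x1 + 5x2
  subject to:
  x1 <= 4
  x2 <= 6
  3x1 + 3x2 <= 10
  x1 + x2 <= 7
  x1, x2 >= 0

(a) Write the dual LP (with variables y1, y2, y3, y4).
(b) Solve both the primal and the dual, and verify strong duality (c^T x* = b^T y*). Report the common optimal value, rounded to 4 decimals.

The standard primal-dual pair for 'max c^T x s.t. A x <= b, x >= 0' is:
  Dual:  min b^T y  s.t.  A^T y >= c,  y >= 0.

So the dual LP is:
  minimize  4y1 + 6y2 + 10y3 + 7y4
  subject to:
    y1 + 3y3 + y4 >= 4
    y2 + 3y3 + y4 >= 5
    y1, y2, y3, y4 >= 0

Solving the primal: x* = (0, 3.3333).
  primal value c^T x* = 16.6667.
Solving the dual: y* = (0, 0, 1.6667, 0).
  dual value b^T y* = 16.6667.
Strong duality: c^T x* = b^T y*. Confirmed.

16.6667


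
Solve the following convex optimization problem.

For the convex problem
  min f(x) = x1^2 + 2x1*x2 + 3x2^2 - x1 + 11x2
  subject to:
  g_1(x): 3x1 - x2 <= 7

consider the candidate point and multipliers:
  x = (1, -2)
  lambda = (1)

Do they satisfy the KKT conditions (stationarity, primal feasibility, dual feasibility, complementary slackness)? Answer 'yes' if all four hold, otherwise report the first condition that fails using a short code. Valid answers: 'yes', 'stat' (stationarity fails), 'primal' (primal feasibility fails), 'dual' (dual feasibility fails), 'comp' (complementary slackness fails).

Gradient of f: grad f(x) = Q x + c = (-3, 1)
Constraint values g_i(x) = a_i^T x - b_i:
  g_1((1, -2)) = -2
Stationarity residual: grad f(x) + sum_i lambda_i a_i = (0, 0)
  -> stationarity OK
Primal feasibility (all g_i <= 0): OK
Dual feasibility (all lambda_i >= 0): OK
Complementary slackness (lambda_i * g_i(x) = 0 for all i): FAILS

Verdict: the first failing condition is complementary_slackness -> comp.

comp


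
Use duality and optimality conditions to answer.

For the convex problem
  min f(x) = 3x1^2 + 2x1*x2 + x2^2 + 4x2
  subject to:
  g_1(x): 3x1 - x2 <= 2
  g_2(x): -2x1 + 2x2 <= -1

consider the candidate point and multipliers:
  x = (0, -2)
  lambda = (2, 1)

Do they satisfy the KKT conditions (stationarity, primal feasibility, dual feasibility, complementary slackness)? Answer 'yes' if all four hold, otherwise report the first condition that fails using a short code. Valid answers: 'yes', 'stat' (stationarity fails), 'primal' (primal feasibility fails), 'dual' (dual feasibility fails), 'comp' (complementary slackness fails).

Gradient of f: grad f(x) = Q x + c = (-4, 0)
Constraint values g_i(x) = a_i^T x - b_i:
  g_1((0, -2)) = 0
  g_2((0, -2)) = -3
Stationarity residual: grad f(x) + sum_i lambda_i a_i = (0, 0)
  -> stationarity OK
Primal feasibility (all g_i <= 0): OK
Dual feasibility (all lambda_i >= 0): OK
Complementary slackness (lambda_i * g_i(x) = 0 for all i): FAILS

Verdict: the first failing condition is complementary_slackness -> comp.

comp


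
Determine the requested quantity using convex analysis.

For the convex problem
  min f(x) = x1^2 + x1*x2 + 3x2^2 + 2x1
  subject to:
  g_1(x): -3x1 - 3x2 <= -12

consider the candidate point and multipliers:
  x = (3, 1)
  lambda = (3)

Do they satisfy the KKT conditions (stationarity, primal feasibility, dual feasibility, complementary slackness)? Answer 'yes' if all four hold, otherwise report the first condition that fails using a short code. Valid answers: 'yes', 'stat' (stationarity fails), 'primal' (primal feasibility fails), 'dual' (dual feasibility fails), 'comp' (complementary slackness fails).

Gradient of f: grad f(x) = Q x + c = (9, 9)
Constraint values g_i(x) = a_i^T x - b_i:
  g_1((3, 1)) = 0
Stationarity residual: grad f(x) + sum_i lambda_i a_i = (0, 0)
  -> stationarity OK
Primal feasibility (all g_i <= 0): OK
Dual feasibility (all lambda_i >= 0): OK
Complementary slackness (lambda_i * g_i(x) = 0 for all i): OK

Verdict: yes, KKT holds.

yes


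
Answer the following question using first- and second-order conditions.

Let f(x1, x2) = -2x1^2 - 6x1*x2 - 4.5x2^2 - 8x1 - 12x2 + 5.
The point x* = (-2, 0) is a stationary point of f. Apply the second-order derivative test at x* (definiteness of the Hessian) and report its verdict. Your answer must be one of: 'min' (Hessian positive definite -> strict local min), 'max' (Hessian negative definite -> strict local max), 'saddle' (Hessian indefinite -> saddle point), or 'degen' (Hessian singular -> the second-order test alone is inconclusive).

Compute the Hessian H = grad^2 f:
  H = [[-4, -6], [-6, -9]]
Verify stationarity: grad f(x*) = H x* + g = (0, 0).
Eigenvalues of H: -13, 0.
H has a zero eigenvalue (singular; negative semidefinite but not definite), so H is neither positive definite, negative definite, nor indefinite. The second-order test alone is inconclusive -> degen.
(Indeed, f is constant along the null direction of H through x*, so x* is not a strict local extremum.)

degen


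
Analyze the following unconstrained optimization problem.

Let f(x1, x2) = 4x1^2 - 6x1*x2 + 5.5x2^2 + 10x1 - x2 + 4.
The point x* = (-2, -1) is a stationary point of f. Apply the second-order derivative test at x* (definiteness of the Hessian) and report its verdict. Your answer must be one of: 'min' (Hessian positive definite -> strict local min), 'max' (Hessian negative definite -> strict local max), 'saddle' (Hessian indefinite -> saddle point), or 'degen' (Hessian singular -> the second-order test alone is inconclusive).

Compute the Hessian H = grad^2 f:
  H = [[8, -6], [-6, 11]]
Verify stationarity: grad f(x*) = H x* + g = (0, 0).
Eigenvalues of H: 3.3153, 15.6847.
Both eigenvalues > 0, so H is positive definite -> x* is a strict local min.

min


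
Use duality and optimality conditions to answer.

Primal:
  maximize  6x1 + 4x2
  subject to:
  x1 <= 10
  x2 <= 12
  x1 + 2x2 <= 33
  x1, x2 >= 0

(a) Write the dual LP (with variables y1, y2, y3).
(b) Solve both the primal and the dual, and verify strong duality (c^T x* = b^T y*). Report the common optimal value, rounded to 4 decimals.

The standard primal-dual pair for 'max c^T x s.t. A x <= b, x >= 0' is:
  Dual:  min b^T y  s.t.  A^T y >= c,  y >= 0.

So the dual LP is:
  minimize  10y1 + 12y2 + 33y3
  subject to:
    y1 + y3 >= 6
    y2 + 2y3 >= 4
    y1, y2, y3 >= 0

Solving the primal: x* = (10, 11.5).
  primal value c^T x* = 106.
Solving the dual: y* = (4, 0, 2).
  dual value b^T y* = 106.
Strong duality: c^T x* = b^T y*. Confirmed.

106


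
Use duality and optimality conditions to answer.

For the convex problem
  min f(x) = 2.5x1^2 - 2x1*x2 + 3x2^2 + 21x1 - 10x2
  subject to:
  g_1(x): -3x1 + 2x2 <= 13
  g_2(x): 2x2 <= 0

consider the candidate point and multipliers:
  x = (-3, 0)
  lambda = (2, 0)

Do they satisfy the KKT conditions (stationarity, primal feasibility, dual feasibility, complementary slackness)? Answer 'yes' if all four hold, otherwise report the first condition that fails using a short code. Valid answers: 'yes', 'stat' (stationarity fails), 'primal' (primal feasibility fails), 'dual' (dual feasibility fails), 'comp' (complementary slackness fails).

Gradient of f: grad f(x) = Q x + c = (6, -4)
Constraint values g_i(x) = a_i^T x - b_i:
  g_1((-3, 0)) = -4
  g_2((-3, 0)) = 0
Stationarity residual: grad f(x) + sum_i lambda_i a_i = (0, 0)
  -> stationarity OK
Primal feasibility (all g_i <= 0): OK
Dual feasibility (all lambda_i >= 0): OK
Complementary slackness (lambda_i * g_i(x) = 0 for all i): FAILS

Verdict: the first failing condition is complementary_slackness -> comp.

comp


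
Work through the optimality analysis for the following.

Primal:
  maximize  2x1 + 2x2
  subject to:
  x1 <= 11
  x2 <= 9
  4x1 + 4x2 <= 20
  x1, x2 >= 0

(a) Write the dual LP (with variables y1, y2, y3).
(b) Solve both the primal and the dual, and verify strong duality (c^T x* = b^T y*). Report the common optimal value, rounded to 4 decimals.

The standard primal-dual pair for 'max c^T x s.t. A x <= b, x >= 0' is:
  Dual:  min b^T y  s.t.  A^T y >= c,  y >= 0.

So the dual LP is:
  minimize  11y1 + 9y2 + 20y3
  subject to:
    y1 + 4y3 >= 2
    y2 + 4y3 >= 2
    y1, y2, y3 >= 0

Solving the primal: x* = (5, 0).
  primal value c^T x* = 10.
Solving the dual: y* = (0, 0, 0.5).
  dual value b^T y* = 10.
Strong duality: c^T x* = b^T y*. Confirmed.

10


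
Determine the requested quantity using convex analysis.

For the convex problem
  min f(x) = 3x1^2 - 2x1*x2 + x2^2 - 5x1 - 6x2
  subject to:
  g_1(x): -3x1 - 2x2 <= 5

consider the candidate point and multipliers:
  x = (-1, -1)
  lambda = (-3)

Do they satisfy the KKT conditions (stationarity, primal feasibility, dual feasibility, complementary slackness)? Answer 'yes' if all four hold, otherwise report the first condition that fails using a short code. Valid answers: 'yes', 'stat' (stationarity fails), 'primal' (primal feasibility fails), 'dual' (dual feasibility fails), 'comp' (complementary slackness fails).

Gradient of f: grad f(x) = Q x + c = (-9, -6)
Constraint values g_i(x) = a_i^T x - b_i:
  g_1((-1, -1)) = 0
Stationarity residual: grad f(x) + sum_i lambda_i a_i = (0, 0)
  -> stationarity OK
Primal feasibility (all g_i <= 0): OK
Dual feasibility (all lambda_i >= 0): FAILS
Complementary slackness (lambda_i * g_i(x) = 0 for all i): OK

Verdict: the first failing condition is dual_feasibility -> dual.

dual


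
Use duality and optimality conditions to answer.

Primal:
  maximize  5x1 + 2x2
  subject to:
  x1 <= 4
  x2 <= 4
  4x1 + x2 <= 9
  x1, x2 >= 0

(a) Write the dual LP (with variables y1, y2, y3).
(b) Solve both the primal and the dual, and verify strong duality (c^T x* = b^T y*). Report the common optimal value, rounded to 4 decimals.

The standard primal-dual pair for 'max c^T x s.t. A x <= b, x >= 0' is:
  Dual:  min b^T y  s.t.  A^T y >= c,  y >= 0.

So the dual LP is:
  minimize  4y1 + 4y2 + 9y3
  subject to:
    y1 + 4y3 >= 5
    y2 + y3 >= 2
    y1, y2, y3 >= 0

Solving the primal: x* = (1.25, 4).
  primal value c^T x* = 14.25.
Solving the dual: y* = (0, 0.75, 1.25).
  dual value b^T y* = 14.25.
Strong duality: c^T x* = b^T y*. Confirmed.

14.25


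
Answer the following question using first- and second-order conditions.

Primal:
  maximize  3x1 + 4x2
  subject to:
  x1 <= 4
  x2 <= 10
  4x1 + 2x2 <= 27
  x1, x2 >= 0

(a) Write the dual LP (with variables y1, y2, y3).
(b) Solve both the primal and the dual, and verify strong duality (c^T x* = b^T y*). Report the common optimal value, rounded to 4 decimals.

The standard primal-dual pair for 'max c^T x s.t. A x <= b, x >= 0' is:
  Dual:  min b^T y  s.t.  A^T y >= c,  y >= 0.

So the dual LP is:
  minimize  4y1 + 10y2 + 27y3
  subject to:
    y1 + 4y3 >= 3
    y2 + 2y3 >= 4
    y1, y2, y3 >= 0

Solving the primal: x* = (1.75, 10).
  primal value c^T x* = 45.25.
Solving the dual: y* = (0, 2.5, 0.75).
  dual value b^T y* = 45.25.
Strong duality: c^T x* = b^T y*. Confirmed.

45.25


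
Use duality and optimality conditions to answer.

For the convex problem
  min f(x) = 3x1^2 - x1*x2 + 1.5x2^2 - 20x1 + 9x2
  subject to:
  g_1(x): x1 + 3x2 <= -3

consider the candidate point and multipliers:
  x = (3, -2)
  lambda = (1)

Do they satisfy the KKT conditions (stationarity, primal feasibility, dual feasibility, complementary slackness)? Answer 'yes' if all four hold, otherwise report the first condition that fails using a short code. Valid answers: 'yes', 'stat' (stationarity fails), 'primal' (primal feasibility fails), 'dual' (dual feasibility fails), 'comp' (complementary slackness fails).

Gradient of f: grad f(x) = Q x + c = (0, 0)
Constraint values g_i(x) = a_i^T x - b_i:
  g_1((3, -2)) = 0
Stationarity residual: grad f(x) + sum_i lambda_i a_i = (1, 3)
  -> stationarity FAILS
Primal feasibility (all g_i <= 0): OK
Dual feasibility (all lambda_i >= 0): OK
Complementary slackness (lambda_i * g_i(x) = 0 for all i): OK

Verdict: the first failing condition is stationarity -> stat.

stat


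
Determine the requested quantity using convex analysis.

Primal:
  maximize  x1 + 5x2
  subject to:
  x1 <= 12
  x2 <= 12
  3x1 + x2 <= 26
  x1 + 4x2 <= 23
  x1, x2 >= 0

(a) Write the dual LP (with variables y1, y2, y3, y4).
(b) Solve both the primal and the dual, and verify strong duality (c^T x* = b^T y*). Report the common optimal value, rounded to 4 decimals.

The standard primal-dual pair for 'max c^T x s.t. A x <= b, x >= 0' is:
  Dual:  min b^T y  s.t.  A^T y >= c,  y >= 0.

So the dual LP is:
  minimize  12y1 + 12y2 + 26y3 + 23y4
  subject to:
    y1 + 3y3 + y4 >= 1
    y2 + y3 + 4y4 >= 5
    y1, y2, y3, y4 >= 0

Solving the primal: x* = (0, 5.75).
  primal value c^T x* = 28.75.
Solving the dual: y* = (0, 0, 0, 1.25).
  dual value b^T y* = 28.75.
Strong duality: c^T x* = b^T y*. Confirmed.

28.75


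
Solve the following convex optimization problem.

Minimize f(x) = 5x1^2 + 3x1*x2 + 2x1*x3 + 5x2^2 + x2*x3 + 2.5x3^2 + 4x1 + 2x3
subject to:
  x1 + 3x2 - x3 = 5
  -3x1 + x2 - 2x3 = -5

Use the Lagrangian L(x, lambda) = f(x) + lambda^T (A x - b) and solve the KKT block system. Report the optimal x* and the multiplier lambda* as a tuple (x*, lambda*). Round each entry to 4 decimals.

Form the Lagrangian:
  L(x, lambda) = (1/2) x^T Q x + c^T x + lambda^T (A x - b)
Stationarity (grad_x L = 0): Q x + c + A^T lambda = 0.
Primal feasibility: A x = b.

This gives the KKT block system:
  [ Q   A^T ] [ x     ]   [-c ]
  [ A    0  ] [ lambda ] = [ b ]

Solving the linear system:
  x*      = (2.1, 0.9, -0.2)
  lambda* = (-7.26, 6.68)
  f(x*)   = 38.85

x* = (2.1, 0.9, -0.2), lambda* = (-7.26, 6.68)


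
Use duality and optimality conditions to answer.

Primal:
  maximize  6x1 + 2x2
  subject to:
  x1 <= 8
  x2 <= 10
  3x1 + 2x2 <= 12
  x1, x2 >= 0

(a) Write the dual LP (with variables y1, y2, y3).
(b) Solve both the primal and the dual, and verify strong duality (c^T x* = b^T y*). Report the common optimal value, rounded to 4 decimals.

The standard primal-dual pair for 'max c^T x s.t. A x <= b, x >= 0' is:
  Dual:  min b^T y  s.t.  A^T y >= c,  y >= 0.

So the dual LP is:
  minimize  8y1 + 10y2 + 12y3
  subject to:
    y1 + 3y3 >= 6
    y2 + 2y3 >= 2
    y1, y2, y3 >= 0

Solving the primal: x* = (4, 0).
  primal value c^T x* = 24.
Solving the dual: y* = (0, 0, 2).
  dual value b^T y* = 24.
Strong duality: c^T x* = b^T y*. Confirmed.

24


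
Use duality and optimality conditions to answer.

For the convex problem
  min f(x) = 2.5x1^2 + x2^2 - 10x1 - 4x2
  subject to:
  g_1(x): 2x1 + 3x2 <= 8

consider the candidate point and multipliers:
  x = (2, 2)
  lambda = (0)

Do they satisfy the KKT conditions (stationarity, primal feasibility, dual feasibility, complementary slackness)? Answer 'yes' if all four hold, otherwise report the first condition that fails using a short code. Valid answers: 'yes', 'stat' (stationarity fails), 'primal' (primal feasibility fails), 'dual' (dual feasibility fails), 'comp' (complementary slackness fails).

Gradient of f: grad f(x) = Q x + c = (0, 0)
Constraint values g_i(x) = a_i^T x - b_i:
  g_1((2, 2)) = 2
Stationarity residual: grad f(x) + sum_i lambda_i a_i = (0, 0)
  -> stationarity OK
Primal feasibility (all g_i <= 0): FAILS
Dual feasibility (all lambda_i >= 0): OK
Complementary slackness (lambda_i * g_i(x) = 0 for all i): OK

Verdict: the first failing condition is primal_feasibility -> primal.

primal


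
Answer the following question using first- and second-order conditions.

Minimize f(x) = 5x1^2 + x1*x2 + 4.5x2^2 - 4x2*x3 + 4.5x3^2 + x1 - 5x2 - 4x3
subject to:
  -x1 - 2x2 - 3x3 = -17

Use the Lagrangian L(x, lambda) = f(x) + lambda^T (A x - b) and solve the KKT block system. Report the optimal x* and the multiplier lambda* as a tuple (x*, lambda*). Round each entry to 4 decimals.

Form the Lagrangian:
  L(x, lambda) = (1/2) x^T Q x + c^T x + lambda^T (A x - b)
Stationarity (grad_x L = 0): Q x + c + A^T lambda = 0.
Primal feasibility: A x = b.

This gives the KKT block system:
  [ Q   A^T ] [ x     ]   [-c ]
  [ A    0  ] [ lambda ] = [ b ]

Solving the linear system:
  x*      = (0.0723, 3.2011, 3.5085)
  lambda* = (4.9241)
  f(x*)   = 26.8709

x* = (0.0723, 3.2011, 3.5085), lambda* = (4.9241)


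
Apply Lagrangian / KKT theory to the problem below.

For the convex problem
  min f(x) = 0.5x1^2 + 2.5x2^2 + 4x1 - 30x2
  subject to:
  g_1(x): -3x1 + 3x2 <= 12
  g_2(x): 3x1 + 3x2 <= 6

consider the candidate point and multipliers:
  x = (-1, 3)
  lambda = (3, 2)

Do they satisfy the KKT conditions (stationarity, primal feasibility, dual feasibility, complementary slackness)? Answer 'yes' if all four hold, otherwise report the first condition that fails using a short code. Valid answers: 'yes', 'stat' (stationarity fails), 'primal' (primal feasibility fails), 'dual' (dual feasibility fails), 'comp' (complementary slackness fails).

Gradient of f: grad f(x) = Q x + c = (3, -15)
Constraint values g_i(x) = a_i^T x - b_i:
  g_1((-1, 3)) = 0
  g_2((-1, 3)) = 0
Stationarity residual: grad f(x) + sum_i lambda_i a_i = (0, 0)
  -> stationarity OK
Primal feasibility (all g_i <= 0): OK
Dual feasibility (all lambda_i >= 0): OK
Complementary slackness (lambda_i * g_i(x) = 0 for all i): OK

Verdict: yes, KKT holds.

yes


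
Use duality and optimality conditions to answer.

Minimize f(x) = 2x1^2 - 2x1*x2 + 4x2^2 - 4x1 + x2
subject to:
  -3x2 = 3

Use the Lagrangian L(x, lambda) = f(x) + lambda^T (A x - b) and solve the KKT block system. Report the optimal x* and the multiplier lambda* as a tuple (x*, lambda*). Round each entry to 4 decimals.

Form the Lagrangian:
  L(x, lambda) = (1/2) x^T Q x + c^T x + lambda^T (A x - b)
Stationarity (grad_x L = 0): Q x + c + A^T lambda = 0.
Primal feasibility: A x = b.

This gives the KKT block system:
  [ Q   A^T ] [ x     ]   [-c ]
  [ A    0  ] [ lambda ] = [ b ]

Solving the linear system:
  x*      = (0.5, -1)
  lambda* = (-2.6667)
  f(x*)   = 2.5

x* = (0.5, -1), lambda* = (-2.6667)


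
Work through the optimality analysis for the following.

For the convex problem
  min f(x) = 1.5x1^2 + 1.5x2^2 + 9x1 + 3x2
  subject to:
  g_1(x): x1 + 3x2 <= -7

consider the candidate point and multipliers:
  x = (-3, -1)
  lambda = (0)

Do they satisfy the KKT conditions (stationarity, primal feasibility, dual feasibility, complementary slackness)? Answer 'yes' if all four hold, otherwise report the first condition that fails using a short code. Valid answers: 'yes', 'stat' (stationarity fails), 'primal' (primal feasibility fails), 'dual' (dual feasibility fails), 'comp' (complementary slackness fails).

Gradient of f: grad f(x) = Q x + c = (0, 0)
Constraint values g_i(x) = a_i^T x - b_i:
  g_1((-3, -1)) = 1
Stationarity residual: grad f(x) + sum_i lambda_i a_i = (0, 0)
  -> stationarity OK
Primal feasibility (all g_i <= 0): FAILS
Dual feasibility (all lambda_i >= 0): OK
Complementary slackness (lambda_i * g_i(x) = 0 for all i): OK

Verdict: the first failing condition is primal_feasibility -> primal.

primal


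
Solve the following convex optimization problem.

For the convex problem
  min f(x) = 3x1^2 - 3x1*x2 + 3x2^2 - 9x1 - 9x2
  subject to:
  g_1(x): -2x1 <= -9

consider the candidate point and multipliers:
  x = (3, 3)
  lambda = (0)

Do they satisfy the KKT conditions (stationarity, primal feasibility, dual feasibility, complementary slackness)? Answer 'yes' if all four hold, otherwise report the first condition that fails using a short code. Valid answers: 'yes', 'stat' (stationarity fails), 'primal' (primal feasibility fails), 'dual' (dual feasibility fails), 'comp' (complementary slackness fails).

Gradient of f: grad f(x) = Q x + c = (0, 0)
Constraint values g_i(x) = a_i^T x - b_i:
  g_1((3, 3)) = 3
Stationarity residual: grad f(x) + sum_i lambda_i a_i = (0, 0)
  -> stationarity OK
Primal feasibility (all g_i <= 0): FAILS
Dual feasibility (all lambda_i >= 0): OK
Complementary slackness (lambda_i * g_i(x) = 0 for all i): OK

Verdict: the first failing condition is primal_feasibility -> primal.

primal


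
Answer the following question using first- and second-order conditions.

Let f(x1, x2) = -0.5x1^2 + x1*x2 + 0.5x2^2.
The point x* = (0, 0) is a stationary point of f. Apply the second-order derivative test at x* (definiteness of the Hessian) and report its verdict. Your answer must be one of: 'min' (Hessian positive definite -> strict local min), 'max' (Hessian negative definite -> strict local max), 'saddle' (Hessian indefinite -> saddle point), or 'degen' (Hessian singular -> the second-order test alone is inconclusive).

Compute the Hessian H = grad^2 f:
  H = [[-1, 1], [1, 1]]
Verify stationarity: grad f(x*) = H x* + g = (0, 0).
Eigenvalues of H: -1.4142, 1.4142.
Eigenvalues have mixed signs, so H is indefinite -> x* is a saddle point.

saddle


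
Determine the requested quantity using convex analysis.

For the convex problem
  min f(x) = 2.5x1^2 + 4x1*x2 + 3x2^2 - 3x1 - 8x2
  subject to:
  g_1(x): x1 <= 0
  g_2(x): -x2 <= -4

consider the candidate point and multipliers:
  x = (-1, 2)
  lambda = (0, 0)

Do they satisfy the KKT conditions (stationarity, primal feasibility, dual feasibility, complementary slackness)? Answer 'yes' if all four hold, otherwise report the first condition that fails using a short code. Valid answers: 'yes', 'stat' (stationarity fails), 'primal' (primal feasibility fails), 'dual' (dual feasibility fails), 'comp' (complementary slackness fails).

Gradient of f: grad f(x) = Q x + c = (0, 0)
Constraint values g_i(x) = a_i^T x - b_i:
  g_1((-1, 2)) = -1
  g_2((-1, 2)) = 2
Stationarity residual: grad f(x) + sum_i lambda_i a_i = (0, 0)
  -> stationarity OK
Primal feasibility (all g_i <= 0): FAILS
Dual feasibility (all lambda_i >= 0): OK
Complementary slackness (lambda_i * g_i(x) = 0 for all i): OK

Verdict: the first failing condition is primal_feasibility -> primal.

primal


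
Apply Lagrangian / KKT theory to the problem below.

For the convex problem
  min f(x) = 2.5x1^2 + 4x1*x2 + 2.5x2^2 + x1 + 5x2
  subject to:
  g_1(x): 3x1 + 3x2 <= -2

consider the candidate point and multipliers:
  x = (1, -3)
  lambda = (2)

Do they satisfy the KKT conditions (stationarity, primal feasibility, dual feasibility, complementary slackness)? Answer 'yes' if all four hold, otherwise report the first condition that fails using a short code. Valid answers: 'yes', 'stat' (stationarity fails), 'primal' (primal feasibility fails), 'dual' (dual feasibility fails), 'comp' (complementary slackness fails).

Gradient of f: grad f(x) = Q x + c = (-6, -6)
Constraint values g_i(x) = a_i^T x - b_i:
  g_1((1, -3)) = -4
Stationarity residual: grad f(x) + sum_i lambda_i a_i = (0, 0)
  -> stationarity OK
Primal feasibility (all g_i <= 0): OK
Dual feasibility (all lambda_i >= 0): OK
Complementary slackness (lambda_i * g_i(x) = 0 for all i): FAILS

Verdict: the first failing condition is complementary_slackness -> comp.

comp


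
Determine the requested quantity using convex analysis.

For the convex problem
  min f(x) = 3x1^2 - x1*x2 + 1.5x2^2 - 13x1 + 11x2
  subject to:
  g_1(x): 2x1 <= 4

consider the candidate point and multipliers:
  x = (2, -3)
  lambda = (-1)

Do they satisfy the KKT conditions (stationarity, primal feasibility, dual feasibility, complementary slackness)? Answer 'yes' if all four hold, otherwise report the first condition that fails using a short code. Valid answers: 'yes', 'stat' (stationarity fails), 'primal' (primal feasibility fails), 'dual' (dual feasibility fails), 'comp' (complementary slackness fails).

Gradient of f: grad f(x) = Q x + c = (2, 0)
Constraint values g_i(x) = a_i^T x - b_i:
  g_1((2, -3)) = 0
Stationarity residual: grad f(x) + sum_i lambda_i a_i = (0, 0)
  -> stationarity OK
Primal feasibility (all g_i <= 0): OK
Dual feasibility (all lambda_i >= 0): FAILS
Complementary slackness (lambda_i * g_i(x) = 0 for all i): OK

Verdict: the first failing condition is dual_feasibility -> dual.

dual


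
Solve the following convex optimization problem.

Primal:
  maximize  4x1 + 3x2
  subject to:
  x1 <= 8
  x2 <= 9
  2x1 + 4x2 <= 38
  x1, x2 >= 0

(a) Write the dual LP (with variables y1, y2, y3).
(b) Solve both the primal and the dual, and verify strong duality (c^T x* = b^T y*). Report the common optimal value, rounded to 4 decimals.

The standard primal-dual pair for 'max c^T x s.t. A x <= b, x >= 0' is:
  Dual:  min b^T y  s.t.  A^T y >= c,  y >= 0.

So the dual LP is:
  minimize  8y1 + 9y2 + 38y3
  subject to:
    y1 + 2y3 >= 4
    y2 + 4y3 >= 3
    y1, y2, y3 >= 0

Solving the primal: x* = (8, 5.5).
  primal value c^T x* = 48.5.
Solving the dual: y* = (2.5, 0, 0.75).
  dual value b^T y* = 48.5.
Strong duality: c^T x* = b^T y*. Confirmed.

48.5


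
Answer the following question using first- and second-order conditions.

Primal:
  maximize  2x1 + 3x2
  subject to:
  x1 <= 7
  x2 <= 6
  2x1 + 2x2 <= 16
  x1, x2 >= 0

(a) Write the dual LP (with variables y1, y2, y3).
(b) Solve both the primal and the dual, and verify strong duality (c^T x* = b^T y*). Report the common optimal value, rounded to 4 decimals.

The standard primal-dual pair for 'max c^T x s.t. A x <= b, x >= 0' is:
  Dual:  min b^T y  s.t.  A^T y >= c,  y >= 0.

So the dual LP is:
  minimize  7y1 + 6y2 + 16y3
  subject to:
    y1 + 2y3 >= 2
    y2 + 2y3 >= 3
    y1, y2, y3 >= 0

Solving the primal: x* = (2, 6).
  primal value c^T x* = 22.
Solving the dual: y* = (0, 1, 1).
  dual value b^T y* = 22.
Strong duality: c^T x* = b^T y*. Confirmed.

22


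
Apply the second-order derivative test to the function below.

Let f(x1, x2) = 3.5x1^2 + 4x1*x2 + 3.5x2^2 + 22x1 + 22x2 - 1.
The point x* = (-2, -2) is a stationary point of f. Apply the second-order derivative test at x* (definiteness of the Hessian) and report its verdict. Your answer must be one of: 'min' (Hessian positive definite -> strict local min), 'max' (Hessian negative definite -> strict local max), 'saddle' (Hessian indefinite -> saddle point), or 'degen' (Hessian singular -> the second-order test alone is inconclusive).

Compute the Hessian H = grad^2 f:
  H = [[7, 4], [4, 7]]
Verify stationarity: grad f(x*) = H x* + g = (0, 0).
Eigenvalues of H: 3, 11.
Both eigenvalues > 0, so H is positive definite -> x* is a strict local min.

min


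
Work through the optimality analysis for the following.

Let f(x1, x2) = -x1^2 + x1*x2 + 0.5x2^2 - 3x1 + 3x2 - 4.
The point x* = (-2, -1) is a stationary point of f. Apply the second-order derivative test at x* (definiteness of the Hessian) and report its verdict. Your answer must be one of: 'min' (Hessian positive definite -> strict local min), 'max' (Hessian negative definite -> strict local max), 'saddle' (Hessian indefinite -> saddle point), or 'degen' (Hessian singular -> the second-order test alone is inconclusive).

Compute the Hessian H = grad^2 f:
  H = [[-2, 1], [1, 1]]
Verify stationarity: grad f(x*) = H x* + g = (0, 0).
Eigenvalues of H: -2.3028, 1.3028.
Eigenvalues have mixed signs, so H is indefinite -> x* is a saddle point.

saddle


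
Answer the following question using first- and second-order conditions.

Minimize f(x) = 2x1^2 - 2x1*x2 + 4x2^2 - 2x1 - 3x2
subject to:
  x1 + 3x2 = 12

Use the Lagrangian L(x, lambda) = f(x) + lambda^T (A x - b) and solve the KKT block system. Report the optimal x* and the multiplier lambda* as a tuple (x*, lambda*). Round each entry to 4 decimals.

Form the Lagrangian:
  L(x, lambda) = (1/2) x^T Q x + c^T x + lambda^T (A x - b)
Stationarity (grad_x L = 0): Q x + c + A^T lambda = 0.
Primal feasibility: A x = b.

This gives the KKT block system:
  [ Q   A^T ] [ x     ]   [-c ]
  [ A    0  ] [ lambda ] = [ b ]

Solving the linear system:
  x*      = (3.1607, 2.9464)
  lambda* = (-4.75)
  f(x*)   = 20.9196

x* = (3.1607, 2.9464), lambda* = (-4.75)


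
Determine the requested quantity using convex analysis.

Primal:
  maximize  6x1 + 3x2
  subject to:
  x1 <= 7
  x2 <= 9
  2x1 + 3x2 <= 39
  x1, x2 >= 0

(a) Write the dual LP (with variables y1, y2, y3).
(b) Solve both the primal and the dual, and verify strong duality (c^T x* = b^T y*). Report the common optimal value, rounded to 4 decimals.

The standard primal-dual pair for 'max c^T x s.t. A x <= b, x >= 0' is:
  Dual:  min b^T y  s.t.  A^T y >= c,  y >= 0.

So the dual LP is:
  minimize  7y1 + 9y2 + 39y3
  subject to:
    y1 + 2y3 >= 6
    y2 + 3y3 >= 3
    y1, y2, y3 >= 0

Solving the primal: x* = (7, 8.3333).
  primal value c^T x* = 67.
Solving the dual: y* = (4, 0, 1).
  dual value b^T y* = 67.
Strong duality: c^T x* = b^T y*. Confirmed.

67


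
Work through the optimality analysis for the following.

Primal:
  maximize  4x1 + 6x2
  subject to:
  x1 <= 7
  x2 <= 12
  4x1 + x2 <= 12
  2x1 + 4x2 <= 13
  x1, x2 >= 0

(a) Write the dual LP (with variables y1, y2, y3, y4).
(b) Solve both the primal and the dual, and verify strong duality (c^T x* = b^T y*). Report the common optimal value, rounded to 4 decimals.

The standard primal-dual pair for 'max c^T x s.t. A x <= b, x >= 0' is:
  Dual:  min b^T y  s.t.  A^T y >= c,  y >= 0.

So the dual LP is:
  minimize  7y1 + 12y2 + 12y3 + 13y4
  subject to:
    y1 + 4y3 + 2y4 >= 4
    y2 + y3 + 4y4 >= 6
    y1, y2, y3, y4 >= 0

Solving the primal: x* = (2.5, 2).
  primal value c^T x* = 22.
Solving the dual: y* = (0, 0, 0.2857, 1.4286).
  dual value b^T y* = 22.
Strong duality: c^T x* = b^T y*. Confirmed.

22


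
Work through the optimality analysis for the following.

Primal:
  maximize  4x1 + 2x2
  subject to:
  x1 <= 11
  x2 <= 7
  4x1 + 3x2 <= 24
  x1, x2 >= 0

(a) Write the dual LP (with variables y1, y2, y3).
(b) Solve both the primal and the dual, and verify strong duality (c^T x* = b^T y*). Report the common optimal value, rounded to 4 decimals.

The standard primal-dual pair for 'max c^T x s.t. A x <= b, x >= 0' is:
  Dual:  min b^T y  s.t.  A^T y >= c,  y >= 0.

So the dual LP is:
  minimize  11y1 + 7y2 + 24y3
  subject to:
    y1 + 4y3 >= 4
    y2 + 3y3 >= 2
    y1, y2, y3 >= 0

Solving the primal: x* = (6, 0).
  primal value c^T x* = 24.
Solving the dual: y* = (0, 0, 1).
  dual value b^T y* = 24.
Strong duality: c^T x* = b^T y*. Confirmed.

24


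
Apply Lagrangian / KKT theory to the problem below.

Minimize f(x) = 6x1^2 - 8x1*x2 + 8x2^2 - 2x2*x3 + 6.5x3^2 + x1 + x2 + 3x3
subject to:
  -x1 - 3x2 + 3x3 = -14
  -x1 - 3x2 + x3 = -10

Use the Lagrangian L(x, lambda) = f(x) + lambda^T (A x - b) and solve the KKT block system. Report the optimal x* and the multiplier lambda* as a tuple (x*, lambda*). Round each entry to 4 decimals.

Form the Lagrangian:
  L(x, lambda) = (1/2) x^T Q x + c^T x + lambda^T (A x - b)
Stationarity (grad_x L = 0): Q x + c + A^T lambda = 0.
Primal feasibility: A x = b.

This gives the KKT block system:
  [ Q   A^T ] [ x     ]   [-c ]
  [ A    0  ] [ lambda ] = [ b ]

Solving the linear system:
  x*      = (1.8953, 2.0349, -2)
  lambda* = (9.8023, -2.3372)
  f(x*)   = 55.8953

x* = (1.8953, 2.0349, -2), lambda* = (9.8023, -2.3372)


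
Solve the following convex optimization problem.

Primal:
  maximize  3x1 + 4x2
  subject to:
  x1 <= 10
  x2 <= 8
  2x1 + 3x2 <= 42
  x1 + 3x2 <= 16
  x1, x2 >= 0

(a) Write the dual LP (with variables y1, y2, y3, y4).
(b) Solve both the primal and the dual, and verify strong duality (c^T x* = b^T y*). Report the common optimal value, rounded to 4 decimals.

The standard primal-dual pair for 'max c^T x s.t. A x <= b, x >= 0' is:
  Dual:  min b^T y  s.t.  A^T y >= c,  y >= 0.

So the dual LP is:
  minimize  10y1 + 8y2 + 42y3 + 16y4
  subject to:
    y1 + 2y3 + y4 >= 3
    y2 + 3y3 + 3y4 >= 4
    y1, y2, y3, y4 >= 0

Solving the primal: x* = (10, 2).
  primal value c^T x* = 38.
Solving the dual: y* = (1.6667, 0, 0, 1.3333).
  dual value b^T y* = 38.
Strong duality: c^T x* = b^T y*. Confirmed.

38


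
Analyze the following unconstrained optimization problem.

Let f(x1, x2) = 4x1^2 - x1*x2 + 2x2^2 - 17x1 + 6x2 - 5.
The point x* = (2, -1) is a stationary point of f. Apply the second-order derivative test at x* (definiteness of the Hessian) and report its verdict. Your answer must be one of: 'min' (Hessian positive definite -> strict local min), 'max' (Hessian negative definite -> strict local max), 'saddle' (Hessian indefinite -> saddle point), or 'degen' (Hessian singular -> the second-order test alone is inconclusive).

Compute the Hessian H = grad^2 f:
  H = [[8, -1], [-1, 4]]
Verify stationarity: grad f(x*) = H x* + g = (0, 0).
Eigenvalues of H: 3.7639, 8.2361.
Both eigenvalues > 0, so H is positive definite -> x* is a strict local min.

min


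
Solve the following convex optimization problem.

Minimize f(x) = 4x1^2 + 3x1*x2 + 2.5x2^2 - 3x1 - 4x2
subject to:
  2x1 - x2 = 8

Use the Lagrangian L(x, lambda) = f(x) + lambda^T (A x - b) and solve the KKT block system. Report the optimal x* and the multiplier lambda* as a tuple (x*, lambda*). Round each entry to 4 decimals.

Form the Lagrangian:
  L(x, lambda) = (1/2) x^T Q x + c^T x + lambda^T (A x - b)
Stationarity (grad_x L = 0): Q x + c + A^T lambda = 0.
Primal feasibility: A x = b.

This gives the KKT block system:
  [ Q   A^T ] [ x     ]   [-c ]
  [ A    0  ] [ lambda ] = [ b ]

Solving the linear system:
  x*      = (2.875, -2.25)
  lambda* = (-6.625)
  f(x*)   = 26.6875

x* = (2.875, -2.25), lambda* = (-6.625)


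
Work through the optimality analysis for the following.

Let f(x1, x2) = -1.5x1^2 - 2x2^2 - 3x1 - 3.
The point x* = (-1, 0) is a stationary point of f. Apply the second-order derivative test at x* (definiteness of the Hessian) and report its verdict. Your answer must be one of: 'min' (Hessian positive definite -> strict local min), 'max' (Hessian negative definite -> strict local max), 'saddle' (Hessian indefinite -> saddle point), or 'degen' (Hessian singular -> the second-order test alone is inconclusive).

Compute the Hessian H = grad^2 f:
  H = [[-3, 0], [0, -4]]
Verify stationarity: grad f(x*) = H x* + g = (0, 0).
Eigenvalues of H: -4, -3.
Both eigenvalues < 0, so H is negative definite -> x* is a strict local max.

max


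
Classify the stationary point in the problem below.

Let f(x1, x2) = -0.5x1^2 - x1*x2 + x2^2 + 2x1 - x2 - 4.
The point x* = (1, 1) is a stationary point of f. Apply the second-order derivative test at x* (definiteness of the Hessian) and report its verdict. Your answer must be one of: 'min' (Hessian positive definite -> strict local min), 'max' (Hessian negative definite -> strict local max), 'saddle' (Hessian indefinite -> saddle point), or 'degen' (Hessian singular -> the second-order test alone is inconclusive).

Compute the Hessian H = grad^2 f:
  H = [[-1, -1], [-1, 2]]
Verify stationarity: grad f(x*) = H x* + g = (0, 0).
Eigenvalues of H: -1.3028, 2.3028.
Eigenvalues have mixed signs, so H is indefinite -> x* is a saddle point.

saddle


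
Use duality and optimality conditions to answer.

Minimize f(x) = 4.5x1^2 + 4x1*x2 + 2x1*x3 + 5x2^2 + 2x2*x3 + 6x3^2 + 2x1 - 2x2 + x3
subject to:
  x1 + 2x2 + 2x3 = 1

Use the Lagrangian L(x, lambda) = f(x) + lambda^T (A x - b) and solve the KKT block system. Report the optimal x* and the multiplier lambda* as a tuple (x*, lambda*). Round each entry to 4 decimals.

Form the Lagrangian:
  L(x, lambda) = (1/2) x^T Q x + c^T x + lambda^T (A x - b)
Stationarity (grad_x L = 0): Q x + c + A^T lambda = 0.
Primal feasibility: A x = b.

This gives the KKT block system:
  [ Q   A^T ] [ x     ]   [-c ]
  [ A    0  ] [ lambda ] = [ b ]

Solving the linear system:
  x*      = (-0.3588, 0.584, 0.0954)
  lambda* = (-1.2977)
  f(x*)   = -0.2462

x* = (-0.3588, 0.584, 0.0954), lambda* = (-1.2977)


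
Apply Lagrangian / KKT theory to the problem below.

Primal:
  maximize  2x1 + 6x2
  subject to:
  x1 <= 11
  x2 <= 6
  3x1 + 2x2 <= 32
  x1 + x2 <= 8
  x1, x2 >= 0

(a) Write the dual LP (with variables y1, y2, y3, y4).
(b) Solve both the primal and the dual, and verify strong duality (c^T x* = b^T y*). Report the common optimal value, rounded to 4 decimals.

The standard primal-dual pair for 'max c^T x s.t. A x <= b, x >= 0' is:
  Dual:  min b^T y  s.t.  A^T y >= c,  y >= 0.

So the dual LP is:
  minimize  11y1 + 6y2 + 32y3 + 8y4
  subject to:
    y1 + 3y3 + y4 >= 2
    y2 + 2y3 + y4 >= 6
    y1, y2, y3, y4 >= 0

Solving the primal: x* = (2, 6).
  primal value c^T x* = 40.
Solving the dual: y* = (0, 4, 0, 2).
  dual value b^T y* = 40.
Strong duality: c^T x* = b^T y*. Confirmed.

40


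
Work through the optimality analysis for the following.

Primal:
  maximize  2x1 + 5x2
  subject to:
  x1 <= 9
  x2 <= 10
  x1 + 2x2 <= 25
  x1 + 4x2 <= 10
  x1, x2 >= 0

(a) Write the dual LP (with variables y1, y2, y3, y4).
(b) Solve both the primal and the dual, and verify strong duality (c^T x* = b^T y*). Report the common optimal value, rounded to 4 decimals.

The standard primal-dual pair for 'max c^T x s.t. A x <= b, x >= 0' is:
  Dual:  min b^T y  s.t.  A^T y >= c,  y >= 0.

So the dual LP is:
  minimize  9y1 + 10y2 + 25y3 + 10y4
  subject to:
    y1 + y3 + y4 >= 2
    y2 + 2y3 + 4y4 >= 5
    y1, y2, y3, y4 >= 0

Solving the primal: x* = (9, 0.25).
  primal value c^T x* = 19.25.
Solving the dual: y* = (0.75, 0, 0, 1.25).
  dual value b^T y* = 19.25.
Strong duality: c^T x* = b^T y*. Confirmed.

19.25


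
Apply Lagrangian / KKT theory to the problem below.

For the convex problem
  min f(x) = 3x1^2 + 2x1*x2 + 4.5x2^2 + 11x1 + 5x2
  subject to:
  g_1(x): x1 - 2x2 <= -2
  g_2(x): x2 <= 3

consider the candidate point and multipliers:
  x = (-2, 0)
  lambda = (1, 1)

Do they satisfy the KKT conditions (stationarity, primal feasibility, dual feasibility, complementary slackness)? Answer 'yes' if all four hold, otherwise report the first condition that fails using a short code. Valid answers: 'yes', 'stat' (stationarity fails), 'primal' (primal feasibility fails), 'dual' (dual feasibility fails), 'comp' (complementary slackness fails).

Gradient of f: grad f(x) = Q x + c = (-1, 1)
Constraint values g_i(x) = a_i^T x - b_i:
  g_1((-2, 0)) = 0
  g_2((-2, 0)) = -3
Stationarity residual: grad f(x) + sum_i lambda_i a_i = (0, 0)
  -> stationarity OK
Primal feasibility (all g_i <= 0): OK
Dual feasibility (all lambda_i >= 0): OK
Complementary slackness (lambda_i * g_i(x) = 0 for all i): FAILS

Verdict: the first failing condition is complementary_slackness -> comp.

comp
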